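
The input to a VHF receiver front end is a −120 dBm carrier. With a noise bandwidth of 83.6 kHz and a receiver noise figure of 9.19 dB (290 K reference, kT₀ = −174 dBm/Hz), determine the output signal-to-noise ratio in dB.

Noise floor: N = −174 + 10 log₁₀(B) + NF
10 log₁₀(8.36×10⁴) = 49.22 dB
N = −174 + 49.22 + 9.19 = −115.59 dBm
SNR = P_sig − N = −120 − (−115.59) = −4.41 dB → −4.4 dB

−4.4 dB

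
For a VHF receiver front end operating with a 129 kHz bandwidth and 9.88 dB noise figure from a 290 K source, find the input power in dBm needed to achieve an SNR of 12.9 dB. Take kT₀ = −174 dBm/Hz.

Sensitivity = −174 + 10 log₁₀(B) + NF + SNR_min
= −174 + 51.11 + 9.88 + 12.9
= −100.11 dBm → −100.1 dBm

−100.1 dBm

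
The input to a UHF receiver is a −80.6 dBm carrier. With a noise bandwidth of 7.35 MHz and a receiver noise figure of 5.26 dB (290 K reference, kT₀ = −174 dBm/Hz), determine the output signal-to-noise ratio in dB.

19.5 dB

Noise floor: N = −174 + 10 log₁₀(B) + NF
10 log₁₀(7.35×10⁶) = 68.66 dB
N = −174 + 68.66 + 5.26 = −100.08 dBm
SNR = P_sig − N = −80.6 − (−100.08) = 19.48 dB → 19.5 dB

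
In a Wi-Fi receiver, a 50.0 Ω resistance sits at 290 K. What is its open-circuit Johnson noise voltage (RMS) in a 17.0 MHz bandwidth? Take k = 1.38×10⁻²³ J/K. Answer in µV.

V_n = √(4kTRB)
4kTRB = 4 × 1.38×10⁻²³ × 290 × 5.00×10¹ × 1.70×10⁷ = 1.36×10⁻¹¹ V²
V_n = √(1.36×10⁻¹¹) = 3.69×10⁻⁶ V = 3.69 µV

3.69 µV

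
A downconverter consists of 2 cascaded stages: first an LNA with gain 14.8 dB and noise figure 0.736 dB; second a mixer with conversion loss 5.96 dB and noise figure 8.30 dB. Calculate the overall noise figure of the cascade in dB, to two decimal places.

1.38 dB

Convert to linear (a loss of L dB is a gain of −L dB): F_i = 10^(NF_i/10), G_i = 10^(G_i,dB/10)
  Stage 1: F_1 = 10^(0.736/10) = 1.185, G_1 = 10^(14.8/10) = 30.20
  Stage 2: F_2 = 10^(8.30/10) = 6.761, G_2 = 10^(−5.96/10) = 0.2535
Friis cascade:
  F = 1.185 + (6.761 − 1)/30.20 = 1.375
NF = 10 log₁₀(1.375) = 1.38 dB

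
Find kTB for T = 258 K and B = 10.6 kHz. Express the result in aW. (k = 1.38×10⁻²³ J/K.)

P_n = kTB = 1.38×10⁻²³ × 258 × 1.06×10⁴ = 3.77×10⁻¹⁷ W = 37.7 aW

37.7 aW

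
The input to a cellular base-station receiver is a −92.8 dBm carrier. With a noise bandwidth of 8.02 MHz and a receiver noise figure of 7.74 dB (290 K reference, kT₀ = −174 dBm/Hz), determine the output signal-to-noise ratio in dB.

Noise floor: N = −174 + 10 log₁₀(B) + NF
10 log₁₀(8.02×10⁶) = 69.04 dB
N = −174 + 69.04 + 7.74 = −97.22 dBm
SNR = P_sig − N = −92.8 − (−97.22) = 4.42 dB → 4.4 dB

4.4 dB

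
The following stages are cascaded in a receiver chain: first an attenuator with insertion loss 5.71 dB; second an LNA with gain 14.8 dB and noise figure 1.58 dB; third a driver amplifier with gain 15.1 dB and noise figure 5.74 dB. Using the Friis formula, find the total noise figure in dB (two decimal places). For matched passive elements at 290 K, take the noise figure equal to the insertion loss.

7.56 dB

Convert to linear (a loss of L dB is a gain of −L dB): F_i = 10^(NF_i/10), G_i = 10^(G_i,dB/10)
  Stage 1: F_1 = 10^(5.71/10) = 3.724, G_1 = 10^(−5.71/10) = 0.2685
  Stage 2: F_2 = 10^(1.58/10) = 1.439, G_2 = 10^(14.8/10) = 30.20
  Stage 3: F_3 = 10^(5.74/10) = 3.750, G_3 = 10^(15.1/10) = 32.36
Friis cascade:
  F = 3.724 + (1.439 − 1)/0.2685 + (3.750 − 1)/8.110 = 5.697
NF = 10 log₁₀(5.697) = 7.56 dB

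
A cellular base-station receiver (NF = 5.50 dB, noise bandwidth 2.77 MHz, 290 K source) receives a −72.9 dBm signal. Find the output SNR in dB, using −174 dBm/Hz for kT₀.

31.2 dB

Noise floor: N = −174 + 10 log₁₀(B) + NF
10 log₁₀(2.77×10⁶) = 64.42 dB
N = −174 + 64.42 + 5.50 = −104.08 dBm
SNR = P_sig − N = −72.9 − (−104.08) = 31.18 dB → 31.2 dB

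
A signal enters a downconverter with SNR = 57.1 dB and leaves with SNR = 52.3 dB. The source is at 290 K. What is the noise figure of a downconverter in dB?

NF (dB) = SNR_in(dB) − SNR_out(dB) when the source is at T₀
NF = 57.1 − 52.3 = 4.8 dB

4.8 dB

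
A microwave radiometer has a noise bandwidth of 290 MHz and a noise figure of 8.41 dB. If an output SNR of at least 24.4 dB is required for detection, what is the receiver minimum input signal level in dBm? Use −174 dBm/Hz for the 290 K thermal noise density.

Sensitivity = −174 + 10 log₁₀(B) + NF + SNR_min
= −174 + 84.62 + 8.41 + 24.4
= −56.57 dBm → −56.6 dBm

−56.6 dBm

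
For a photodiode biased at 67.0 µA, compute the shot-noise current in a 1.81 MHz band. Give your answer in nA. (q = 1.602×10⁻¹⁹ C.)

6.23 nA

I_n = √(2qI·B)
2qI·B = 2 × 1.602×10⁻¹⁹ × 6.70×10⁻⁵ × 1.81×10⁶ = 3.89×10⁻¹⁷ A²
I_n = √(3.89×10⁻¹⁷) = 6.23×10⁻⁹ A = 6.23 nA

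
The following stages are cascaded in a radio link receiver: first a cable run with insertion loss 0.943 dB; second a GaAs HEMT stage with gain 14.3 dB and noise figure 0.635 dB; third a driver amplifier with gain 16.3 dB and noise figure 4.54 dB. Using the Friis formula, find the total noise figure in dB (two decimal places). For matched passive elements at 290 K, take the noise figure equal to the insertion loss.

Convert to linear (a loss of L dB is a gain of −L dB): F_i = 10^(NF_i/10), G_i = 10^(G_i,dB/10)
  Stage 1: F_1 = 10^(0.943/10) = 1.243, G_1 = 10^(−0.943/10) = 0.8048
  Stage 2: F_2 = 10^(0.635/10) = 1.157, G_2 = 10^(14.3/10) = 26.92
  Stage 3: F_3 = 10^(4.54/10) = 2.844, G_3 = 10^(16.3/10) = 42.66
Friis cascade:
  F = 1.243 + (1.157 − 1)/0.8048 + (2.844 − 1)/21.66 = 1.523
NF = 10 log₁₀(1.523) = 1.83 dB

1.83 dB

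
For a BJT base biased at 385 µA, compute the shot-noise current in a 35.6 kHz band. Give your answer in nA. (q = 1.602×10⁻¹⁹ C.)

I_n = √(2qI·B)
2qI·B = 2 × 1.602×10⁻¹⁹ × 3.85×10⁻⁴ × 3.56×10⁴ = 4.39×10⁻¹⁸ A²
I_n = √(4.39×10⁻¹⁸) = 2.10×10⁻⁹ A = 2.10 nA

2.10 nA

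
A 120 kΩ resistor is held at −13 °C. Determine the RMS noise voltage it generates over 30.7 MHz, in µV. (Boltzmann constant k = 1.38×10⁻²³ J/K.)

T = −13 °C + 273.15 = 260.15 K
V_n = √(4kTRB)
4kTRB = 4 × 1.38×10⁻²³ × 260.15 × 1.20×10⁵ × 3.07×10⁷ = 5.29×10⁻⁸ V²
V_n = √(5.29×10⁻⁸) = 2.30×10⁻⁴ V = 230 µV

230 µV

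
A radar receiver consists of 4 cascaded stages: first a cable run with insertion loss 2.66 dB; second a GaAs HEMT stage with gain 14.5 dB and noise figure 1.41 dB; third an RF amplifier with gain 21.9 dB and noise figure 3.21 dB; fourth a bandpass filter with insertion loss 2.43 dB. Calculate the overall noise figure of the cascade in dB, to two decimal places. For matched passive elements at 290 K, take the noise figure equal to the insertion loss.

4.19 dB

Convert to linear (a loss of L dB is a gain of −L dB): F_i = 10^(NF_i/10), G_i = 10^(G_i,dB/10)
  Stage 1: F_1 = 10^(2.66/10) = 1.845, G_1 = 10^(−2.66/10) = 0.5420
  Stage 2: F_2 = 10^(1.41/10) = 1.384, G_2 = 10^(14.5/10) = 28.18
  Stage 3: F_3 = 10^(3.21/10) = 2.094, G_3 = 10^(21.9/10) = 154.9
  Stage 4: F_4 = 10^(2.43/10) = 1.750, G_4 = 10^(−2.43/10) = 0.5715
Friis cascade:
  F = 1.845 + (1.384 − 1)/0.5420 + (2.094 − 1)/15.28 + (1.750 − 1)/2366 = 2.625
NF = 10 log₁₀(2.625) = 4.19 dB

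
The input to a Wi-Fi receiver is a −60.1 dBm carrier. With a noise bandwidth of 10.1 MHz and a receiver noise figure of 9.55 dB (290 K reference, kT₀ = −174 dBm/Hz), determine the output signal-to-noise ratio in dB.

Noise floor: N = −174 + 10 log₁₀(B) + NF
10 log₁₀(1.01×10⁷) = 70.04 dB
N = −174 + 70.04 + 9.55 = −94.41 dBm
SNR = P_sig − N = −60.1 − (−94.41) = 34.31 dB → 34.3 dB

34.3 dB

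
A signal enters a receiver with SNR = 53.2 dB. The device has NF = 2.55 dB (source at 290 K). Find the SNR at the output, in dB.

By definition F = SNR_in/SNR_out, so in dB: SNR_out = SNR_in − NF
SNR_out = 53.2 − 2.55 = 50.65 dB

50.65 dB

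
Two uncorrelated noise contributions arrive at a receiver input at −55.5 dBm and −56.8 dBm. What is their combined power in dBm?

−53.1 dBm

Convert to linear, add, convert back:
P₁ = 2.82×10⁻⁹ W, P₂ = 2.09×10⁻⁹ W
P_tot = 4.91×10⁻⁹ W → 10 log₁₀(P_tot / 10⁻³) = −53.1 dBm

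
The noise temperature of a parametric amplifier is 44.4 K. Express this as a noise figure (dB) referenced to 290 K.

0.619 dB

F = 1 + T_e/T₀ = 1 + 44.4/290 = 1.1531
NF = 10 log₁₀(1.1531) = 0.619 dB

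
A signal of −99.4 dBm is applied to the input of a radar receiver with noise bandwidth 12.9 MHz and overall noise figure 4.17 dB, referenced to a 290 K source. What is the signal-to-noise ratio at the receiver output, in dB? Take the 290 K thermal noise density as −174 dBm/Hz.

Noise floor: N = −174 + 10 log₁₀(B) + NF
10 log₁₀(1.29×10⁷) = 71.11 dB
N = −174 + 71.11 + 4.17 = −98.72 dBm
SNR = P_sig − N = −99.4 − (−98.72) = −0.68 dB → −0.7 dB

−0.7 dB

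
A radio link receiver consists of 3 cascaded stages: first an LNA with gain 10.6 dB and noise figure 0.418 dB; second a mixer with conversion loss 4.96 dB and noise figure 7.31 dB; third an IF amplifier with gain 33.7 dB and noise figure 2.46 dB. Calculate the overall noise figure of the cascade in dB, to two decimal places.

Convert to linear (a loss of L dB is a gain of −L dB): F_i = 10^(NF_i/10), G_i = 10^(G_i,dB/10)
  Stage 1: F_1 = 10^(0.418/10) = 1.101, G_1 = 10^(10.6/10) = 11.48
  Stage 2: F_2 = 10^(7.31/10) = 5.383, G_2 = 10^(−4.96/10) = 0.3192
  Stage 3: F_3 = 10^(2.46/10) = 1.762, G_3 = 10^(33.7/10) = 2344
Friis cascade:
  F = 1.101 + (5.383 − 1)/11.48 + (1.762 − 1)/3.664 = 1.691
NF = 10 log₁₀(1.691) = 2.28 dB

2.28 dB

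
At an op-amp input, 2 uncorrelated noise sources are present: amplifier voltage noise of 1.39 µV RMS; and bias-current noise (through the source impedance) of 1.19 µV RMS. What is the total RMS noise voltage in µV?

1.83 µV

Uncorrelated sources add in power (mean-square): V_tot = √(ΣV_i²)
V_tot = √[(1.39×10⁻⁶)² + (1.19×10⁻⁶)²] = 1.83×10⁻⁶ V = 1.83 µV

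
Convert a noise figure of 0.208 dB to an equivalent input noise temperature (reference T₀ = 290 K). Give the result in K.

14.2 K

F = 10^(0.208/10) = 1.04906
T_e = (F − 1)·T₀ = (1.04906 − 1) × 290 = 14.2 K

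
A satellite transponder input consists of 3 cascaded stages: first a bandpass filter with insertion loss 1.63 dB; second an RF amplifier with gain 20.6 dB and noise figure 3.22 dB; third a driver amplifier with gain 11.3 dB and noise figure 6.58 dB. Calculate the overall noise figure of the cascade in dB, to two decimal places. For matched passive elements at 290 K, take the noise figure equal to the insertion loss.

Convert to linear (a loss of L dB is a gain of −L dB): F_i = 10^(NF_i/10), G_i = 10^(G_i,dB/10)
  Stage 1: F_1 = 10^(1.63/10) = 1.455, G_1 = 10^(−1.63/10) = 0.6871
  Stage 2: F_2 = 10^(3.22/10) = 2.099, G_2 = 10^(20.6/10) = 114.8
  Stage 3: F_3 = 10^(6.58/10) = 4.550, G_3 = 10^(11.3/10) = 13.49
Friis cascade:
  F = 1.455 + (2.099 − 1)/0.6871 + (4.550 − 1)/78.89 = 3.100
NF = 10 log₁₀(3.100) = 4.91 dB

4.91 dB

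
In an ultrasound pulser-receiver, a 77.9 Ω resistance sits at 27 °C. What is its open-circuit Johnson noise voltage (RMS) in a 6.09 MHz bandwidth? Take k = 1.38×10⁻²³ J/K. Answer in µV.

2.80 µV

T = 27 °C + 273.15 = 300.15 K
V_n = √(4kTRB)
4kTRB = 4 × 1.38×10⁻²³ × 300.15 × 7.79×10¹ × 6.09×10⁶ = 7.86×10⁻¹² V²
V_n = √(7.86×10⁻¹²) = 2.80×10⁻⁶ V = 2.80 µV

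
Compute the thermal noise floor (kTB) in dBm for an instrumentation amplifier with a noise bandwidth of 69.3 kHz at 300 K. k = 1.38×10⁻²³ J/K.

P_n = kTB = 1.38×10⁻²³ × 300 × 6.93×10⁴ = 2.87×10⁻¹⁶ W
In dBm: 10 log₁₀(2.87×10⁻¹⁶ / 10⁻³) = −125.4 dBm

−125.4 dBm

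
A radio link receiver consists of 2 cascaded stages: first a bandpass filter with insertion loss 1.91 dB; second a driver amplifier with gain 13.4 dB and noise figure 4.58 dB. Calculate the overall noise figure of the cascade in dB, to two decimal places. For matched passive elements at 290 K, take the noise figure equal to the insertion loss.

Convert to linear (a loss of L dB is a gain of −L dB): F_i = 10^(NF_i/10), G_i = 10^(G_i,dB/10)
  Stage 1: F_1 = 10^(1.91/10) = 1.552, G_1 = 10^(−1.91/10) = 0.6442
  Stage 2: F_2 = 10^(4.58/10) = 2.871, G_2 = 10^(13.4/10) = 21.88
Friis cascade:
  F = 1.552 + (2.871 − 1)/0.6442 = 4.457
NF = 10 log₁₀(4.457) = 6.49 dB

6.49 dB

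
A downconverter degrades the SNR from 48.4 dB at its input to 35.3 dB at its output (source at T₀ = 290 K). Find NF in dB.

13.1 dB

NF (dB) = SNR_in(dB) − SNR_out(dB) when the source is at T₀
NF = 48.4 − 35.3 = 13.1 dB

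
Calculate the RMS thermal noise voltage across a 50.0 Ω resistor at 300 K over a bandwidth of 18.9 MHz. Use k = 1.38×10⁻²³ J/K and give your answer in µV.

3.96 µV

V_n = √(4kTRB)
4kTRB = 4 × 1.38×10⁻²³ × 300 × 5.00×10¹ × 1.89×10⁷ = 1.56×10⁻¹¹ V²
V_n = √(1.56×10⁻¹¹) = 3.96×10⁻⁶ V = 3.96 µV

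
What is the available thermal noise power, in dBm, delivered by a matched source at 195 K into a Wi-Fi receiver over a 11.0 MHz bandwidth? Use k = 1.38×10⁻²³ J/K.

P_n = kTB = 1.38×10⁻²³ × 195 × 1.10×10⁷ = 2.96×10⁻¹⁴ W
In dBm: 10 log₁₀(2.96×10⁻¹⁴ / 10⁻³) = −105.3 dBm

−105.3 dBm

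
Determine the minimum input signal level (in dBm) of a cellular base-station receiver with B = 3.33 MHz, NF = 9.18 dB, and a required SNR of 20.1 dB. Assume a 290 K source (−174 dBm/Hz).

−79.5 dBm

Sensitivity = −174 + 10 log₁₀(B) + NF + SNR_min
= −174 + 65.22 + 9.18 + 20.1
= −79.50 dBm → −79.5 dBm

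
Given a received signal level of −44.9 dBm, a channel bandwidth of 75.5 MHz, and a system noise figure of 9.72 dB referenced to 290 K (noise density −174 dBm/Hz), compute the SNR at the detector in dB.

40.6 dB

Noise floor: N = −174 + 10 log₁₀(B) + NF
10 log₁₀(7.55×10⁷) = 78.78 dB
N = −174 + 78.78 + 9.72 = −85.50 dBm
SNR = P_sig − N = −44.9 − (−85.50) = 40.60 dB → 40.6 dB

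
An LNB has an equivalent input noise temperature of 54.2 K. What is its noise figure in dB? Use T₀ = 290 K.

0.744 dB

F = 1 + T_e/T₀ = 1 + 54.2/290 = 1.1869
NF = 10 log₁₀(1.1869) = 0.744 dB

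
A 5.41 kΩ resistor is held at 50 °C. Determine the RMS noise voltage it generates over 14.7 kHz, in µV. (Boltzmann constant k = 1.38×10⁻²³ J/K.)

1.19 µV

T = 50 °C + 273.15 = 323.15 K
V_n = √(4kTRB)
4kTRB = 4 × 1.38×10⁻²³ × 323.15 × 5.41×10³ × 1.47×10⁴ = 1.42×10⁻¹² V²
V_n = √(1.42×10⁻¹²) = 1.19×10⁻⁶ V = 1.19 µV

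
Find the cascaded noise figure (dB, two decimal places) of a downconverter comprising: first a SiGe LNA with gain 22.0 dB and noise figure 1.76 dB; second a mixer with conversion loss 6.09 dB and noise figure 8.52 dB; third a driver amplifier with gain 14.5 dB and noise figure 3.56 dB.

Convert to linear (a loss of L dB is a gain of −L dB): F_i = 10^(NF_i/10), G_i = 10^(G_i,dB/10)
  Stage 1: F_1 = 10^(1.76/10) = 1.500, G_1 = 10^(22.0/10) = 158.5
  Stage 2: F_2 = 10^(8.52/10) = 7.112, G_2 = 10^(−6.09/10) = 0.2460
  Stage 3: F_3 = 10^(3.56/10) = 2.270, G_3 = 10^(14.5/10) = 28.18
Friis cascade:
  F = 1.500 + (7.112 − 1)/158.5 + (2.270 − 1)/38.99 = 1.571
NF = 10 log₁₀(1.571) = 1.96 dB

1.96 dB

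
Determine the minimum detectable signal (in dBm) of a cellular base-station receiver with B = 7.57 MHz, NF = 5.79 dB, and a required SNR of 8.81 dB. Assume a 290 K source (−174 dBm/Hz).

−90.6 dBm

Sensitivity = −174 + 10 log₁₀(B) + NF + SNR_min
= −174 + 68.79 + 5.79 + 8.81
= −90.61 dBm → −90.6 dBm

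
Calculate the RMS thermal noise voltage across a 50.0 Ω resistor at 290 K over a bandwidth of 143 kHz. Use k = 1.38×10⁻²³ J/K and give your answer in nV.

V_n = √(4kTRB)
4kTRB = 4 × 1.38×10⁻²³ × 290 × 5.00×10¹ × 1.43×10⁵ = 1.14×10⁻¹³ V²
V_n = √(1.14×10⁻¹³) = 3.38×10⁻⁷ V = 338 nV

338 nV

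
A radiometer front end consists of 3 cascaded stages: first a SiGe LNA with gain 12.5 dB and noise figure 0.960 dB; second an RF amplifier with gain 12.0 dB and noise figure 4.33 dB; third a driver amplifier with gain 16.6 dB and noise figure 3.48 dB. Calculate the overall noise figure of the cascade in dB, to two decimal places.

Convert to linear (a loss of L dB is a gain of −L dB): F_i = 10^(NF_i/10), G_i = 10^(G_i,dB/10)
  Stage 1: F_1 = 10^(0.960/10) = 1.247, G_1 = 10^(12.5/10) = 17.78
  Stage 2: F_2 = 10^(4.33/10) = 2.710, G_2 = 10^(12.0/10) = 15.85
  Stage 3: F_3 = 10^(3.48/10) = 2.228, G_3 = 10^(16.6/10) = 45.71
Friis cascade:
  F = 1.247 + (2.710 − 1)/17.78 + (2.228 − 1)/281.8 = 1.348
NF = 10 log₁₀(1.348) = 1.30 dB

1.30 dB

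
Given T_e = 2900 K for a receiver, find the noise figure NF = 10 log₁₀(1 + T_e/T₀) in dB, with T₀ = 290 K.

10.41 dB

F = 1 + T_e/T₀ = 1 + 2900/290 = 11
NF = 10 log₁₀(11) = 10.41 dB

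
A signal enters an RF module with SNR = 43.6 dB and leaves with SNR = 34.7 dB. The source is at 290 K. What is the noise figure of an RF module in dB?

NF (dB) = SNR_in(dB) − SNR_out(dB) when the source is at T₀
NF = 43.6 − 34.7 = 8.9 dB

8.9 dB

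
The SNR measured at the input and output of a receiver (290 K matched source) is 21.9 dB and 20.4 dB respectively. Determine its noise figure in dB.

NF (dB) = SNR_in(dB) − SNR_out(dB) when the source is at T₀
NF = 21.9 − 20.4 = 1.5 dB

1.5 dB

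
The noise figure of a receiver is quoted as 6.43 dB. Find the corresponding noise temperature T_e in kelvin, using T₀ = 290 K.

F = 10^(6.43/10) = 4.39542
T_e = (F − 1)·T₀ = (4.39542 − 1) × 290 = 985 K

985 K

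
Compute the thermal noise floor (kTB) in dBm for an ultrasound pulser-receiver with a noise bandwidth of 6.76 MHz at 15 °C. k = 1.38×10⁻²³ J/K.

−105.7 dBm

T = 15 °C + 273.15 = 288.15 K
P_n = kTB = 1.38×10⁻²³ × 288.15 × 6.76×10⁶ = 2.69×10⁻¹⁴ W
In dBm: 10 log₁₀(2.69×10⁻¹⁴ / 10⁻³) = −105.7 dBm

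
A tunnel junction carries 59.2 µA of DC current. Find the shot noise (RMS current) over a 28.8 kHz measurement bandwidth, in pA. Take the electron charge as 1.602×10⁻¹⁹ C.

I_n = √(2qI·B)
2qI·B = 2 × 1.602×10⁻¹⁹ × 5.92×10⁻⁵ × 2.88×10⁴ = 5.46×10⁻¹⁹ A²
I_n = √(5.46×10⁻¹⁹) = 7.39×10⁻¹⁰ A = 739 pA

739 pA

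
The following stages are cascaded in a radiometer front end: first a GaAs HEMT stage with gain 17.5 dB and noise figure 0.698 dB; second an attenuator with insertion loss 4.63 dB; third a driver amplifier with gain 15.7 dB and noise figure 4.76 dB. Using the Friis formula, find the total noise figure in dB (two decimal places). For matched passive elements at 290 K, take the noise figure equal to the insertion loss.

Convert to linear (a loss of L dB is a gain of −L dB): F_i = 10^(NF_i/10), G_i = 10^(G_i,dB/10)
  Stage 1: F_1 = 10^(0.698/10) = 1.174, G_1 = 10^(17.5/10) = 56.23
  Stage 2: F_2 = 10^(4.63/10) = 2.904, G_2 = 10^(−4.63/10) = 0.3443
  Stage 3: F_3 = 10^(4.76/10) = 2.992, G_3 = 10^(15.7/10) = 37.15
Friis cascade:
  F = 1.174 + (2.904 − 1)/56.23 + (2.992 − 1)/19.36 = 1.311
NF = 10 log₁₀(1.311) = 1.18 dB

1.18 dB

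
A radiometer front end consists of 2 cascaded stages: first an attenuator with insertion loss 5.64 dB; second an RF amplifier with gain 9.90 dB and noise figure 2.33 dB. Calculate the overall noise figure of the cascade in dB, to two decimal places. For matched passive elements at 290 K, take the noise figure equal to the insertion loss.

7.97 dB

Convert to linear (a loss of L dB is a gain of −L dB): F_i = 10^(NF_i/10), G_i = 10^(G_i,dB/10)
  Stage 1: F_1 = 10^(5.64/10) = 3.664, G_1 = 10^(−5.64/10) = 0.2729
  Stage 2: F_2 = 10^(2.33/10) = 1.710, G_2 = 10^(9.90/10) = 9.772
Friis cascade:
  F = 3.664 + (1.710 − 1)/0.2729 = 6.266
NF = 10 log₁₀(6.266) = 7.97 dB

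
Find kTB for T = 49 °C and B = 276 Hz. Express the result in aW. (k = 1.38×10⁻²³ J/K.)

T = 49 °C + 273.15 = 322.15 K
P_n = kTB = 1.38×10⁻²³ × 322.15 × 2.76×10² = 1.23×10⁻¹⁸ W = 1.23 aW

1.23 aW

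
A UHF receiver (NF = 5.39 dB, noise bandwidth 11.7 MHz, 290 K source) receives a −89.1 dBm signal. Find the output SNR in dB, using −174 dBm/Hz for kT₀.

8.8 dB

Noise floor: N = −174 + 10 log₁₀(B) + NF
10 log₁₀(1.17×10⁷) = 70.68 dB
N = −174 + 70.68 + 5.39 = −97.93 dBm
SNR = P_sig − N = −89.1 − (−97.93) = 8.83 dB → 8.8 dB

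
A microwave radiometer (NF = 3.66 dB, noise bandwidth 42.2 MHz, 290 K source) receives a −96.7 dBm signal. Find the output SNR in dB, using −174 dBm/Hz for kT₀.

−2.6 dB

Noise floor: N = −174 + 10 log₁₀(B) + NF
10 log₁₀(4.22×10⁷) = 76.25 dB
N = −174 + 76.25 + 3.66 = −94.09 dBm
SNR = P_sig − N = −96.7 − (−94.09) = −2.61 dB → −2.6 dB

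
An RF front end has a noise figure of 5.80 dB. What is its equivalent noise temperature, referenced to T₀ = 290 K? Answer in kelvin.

813 K

F = 10^(5.80/10) = 3.80189
T_e = (F − 1)·T₀ = (3.80189 − 1) × 290 = 813 K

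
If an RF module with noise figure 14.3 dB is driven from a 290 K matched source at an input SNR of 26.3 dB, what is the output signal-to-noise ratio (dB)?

12.0 dB

By definition F = SNR_in/SNR_out, so in dB: SNR_out = SNR_in − NF
SNR_out = 26.3 − 14.3 = 12.0 dB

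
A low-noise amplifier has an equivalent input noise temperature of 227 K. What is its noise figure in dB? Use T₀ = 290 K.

F = 1 + T_e/T₀ = 1 + 227/290 = 1.78276
NF = 10 log₁₀(1.78276) = 2.51 dB

2.51 dB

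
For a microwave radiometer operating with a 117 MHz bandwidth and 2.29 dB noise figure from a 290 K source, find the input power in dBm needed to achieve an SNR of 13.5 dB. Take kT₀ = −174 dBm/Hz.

Sensitivity = −174 + 10 log₁₀(B) + NF + SNR_min
= −174 + 80.68 + 2.29 + 13.5
= −77.53 dBm → −77.5 dBm

−77.5 dBm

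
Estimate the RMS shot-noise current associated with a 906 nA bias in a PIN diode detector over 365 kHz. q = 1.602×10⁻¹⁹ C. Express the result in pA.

I_n = √(2qI·B)
2qI·B = 2 × 1.602×10⁻¹⁹ × 9.06×10⁻⁷ × 3.65×10⁵ = 1.06×10⁻¹⁹ A²
I_n = √(1.06×10⁻¹⁹) = 3.26×10⁻¹⁰ A = 326 pA

326 pA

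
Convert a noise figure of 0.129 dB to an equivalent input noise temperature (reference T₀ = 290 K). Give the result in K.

8.74 K

F = 10^(0.129/10) = 1.03015
T_e = (F − 1)·T₀ = (1.03015 − 1) × 290 = 8.74 K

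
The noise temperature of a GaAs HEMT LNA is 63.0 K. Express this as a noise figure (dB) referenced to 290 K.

0.854 dB

F = 1 + T_e/T₀ = 1 + 63.0/290 = 1.21724
NF = 10 log₁₀(1.21724) = 0.854 dB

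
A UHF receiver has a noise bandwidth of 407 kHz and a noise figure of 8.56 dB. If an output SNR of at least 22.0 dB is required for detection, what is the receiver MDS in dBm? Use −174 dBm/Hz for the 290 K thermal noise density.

Sensitivity = −174 + 10 log₁₀(B) + NF + SNR_min
= −174 + 56.1 + 8.56 + 22.0
= −87.34 dBm → −87.3 dBm

−87.3 dBm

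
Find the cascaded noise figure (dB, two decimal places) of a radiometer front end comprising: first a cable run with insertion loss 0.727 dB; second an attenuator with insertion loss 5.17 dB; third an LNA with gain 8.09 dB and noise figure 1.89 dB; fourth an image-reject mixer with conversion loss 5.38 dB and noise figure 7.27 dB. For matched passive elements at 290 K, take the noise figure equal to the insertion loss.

Convert to linear (a loss of L dB is a gain of −L dB): F_i = 10^(NF_i/10), G_i = 10^(G_i,dB/10)
  Stage 1: F_1 = 10^(0.727/10) = 1.182, G_1 = 10^(−0.727/10) = 0.8459
  Stage 2: F_2 = 10^(5.17/10) = 3.289, G_2 = 10^(−5.17/10) = 0.3041
  Stage 3: F_3 = 10^(1.89/10) = 1.545, G_3 = 10^(8.09/10) = 6.442
  Stage 4: F_4 = 10^(7.27/10) = 5.333, G_4 = 10^(−5.38/10) = 0.2897
Friis cascade:
  F = 1.182 + (3.289 − 1)/0.8459 + (1.545 − 1)/0.2572 + (5.333 − 1)/1.657 = 8.623
NF = 10 log₁₀(8.623) = 9.36 dB

9.36 dB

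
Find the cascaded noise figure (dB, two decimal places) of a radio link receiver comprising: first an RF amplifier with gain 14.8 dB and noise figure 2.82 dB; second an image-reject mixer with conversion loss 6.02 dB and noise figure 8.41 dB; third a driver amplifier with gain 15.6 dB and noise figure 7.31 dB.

4.30 dB

Convert to linear (a loss of L dB is a gain of −L dB): F_i = 10^(NF_i/10), G_i = 10^(G_i,dB/10)
  Stage 1: F_1 = 10^(2.82/10) = 1.914, G_1 = 10^(14.8/10) = 30.20
  Stage 2: F_2 = 10^(8.41/10) = 6.934, G_2 = 10^(−6.02/10) = 0.2500
  Stage 3: F_3 = 10^(7.31/10) = 5.383, G_3 = 10^(15.6/10) = 36.31
Friis cascade:
  F = 1.914 + (6.934 − 1)/30.20 + (5.383 − 1)/7.551 = 2.691
NF = 10 log₁₀(2.691) = 4.30 dB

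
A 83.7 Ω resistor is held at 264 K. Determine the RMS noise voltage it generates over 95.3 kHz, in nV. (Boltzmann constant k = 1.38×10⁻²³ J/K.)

V_n = √(4kTRB)
4kTRB = 4 × 1.38×10⁻²³ × 264 × 8.37×10¹ × 9.53×10⁴ = 1.16×10⁻¹³ V²
V_n = √(1.16×10⁻¹³) = 3.41×10⁻⁷ V = 341 nV

341 nV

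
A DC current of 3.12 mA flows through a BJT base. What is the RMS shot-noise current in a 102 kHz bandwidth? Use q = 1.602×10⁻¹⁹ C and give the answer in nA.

10.1 nA

I_n = √(2qI·B)
2qI·B = 2 × 1.602×10⁻¹⁹ × 3.12×10⁻³ × 1.02×10⁵ = 1.02×10⁻¹⁶ A²
I_n = √(1.02×10⁻¹⁶) = 1.01×10⁻⁸ A = 10.1 nA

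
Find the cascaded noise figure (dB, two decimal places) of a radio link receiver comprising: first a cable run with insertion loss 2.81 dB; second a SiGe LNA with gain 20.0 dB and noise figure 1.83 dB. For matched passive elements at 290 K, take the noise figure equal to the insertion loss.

Convert to linear (a loss of L dB is a gain of −L dB): F_i = 10^(NF_i/10), G_i = 10^(G_i,dB/10)
  Stage 1: F_1 = 10^(2.81/10) = 1.910, G_1 = 10^(−2.81/10) = 0.5236
  Stage 2: F_2 = 10^(1.83/10) = 1.524, G_2 = 10^(20.0/10) = 100.0
Friis cascade:
  F = 1.910 + (1.524 − 1)/0.5236 = 2.911
NF = 10 log₁₀(2.911) = 4.64 dB

4.64 dB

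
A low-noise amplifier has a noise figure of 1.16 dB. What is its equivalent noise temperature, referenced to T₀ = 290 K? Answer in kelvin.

88.8 K

F = 10^(1.16/10) = 1.30617
T_e = (F − 1)·T₀ = (1.30617 − 1) × 290 = 88.8 K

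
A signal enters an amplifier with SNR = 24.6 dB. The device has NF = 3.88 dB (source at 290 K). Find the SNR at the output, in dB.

By definition F = SNR_in/SNR_out, so in dB: SNR_out = SNR_in − NF
SNR_out = 24.6 − 3.88 = 20.72 dB

20.72 dB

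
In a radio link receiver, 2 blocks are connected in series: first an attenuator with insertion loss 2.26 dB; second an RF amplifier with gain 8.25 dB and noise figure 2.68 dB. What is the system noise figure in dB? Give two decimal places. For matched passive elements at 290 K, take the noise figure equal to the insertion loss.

4.94 dB

Convert to linear (a loss of L dB is a gain of −L dB): F_i = 10^(NF_i/10), G_i = 10^(G_i,dB/10)
  Stage 1: F_1 = 10^(2.26/10) = 1.683, G_1 = 10^(−2.26/10) = 0.5943
  Stage 2: F_2 = 10^(2.68/10) = 1.854, G_2 = 10^(8.25/10) = 6.683
Friis cascade:
  F = 1.683 + (1.854 − 1)/0.5943 = 3.119
NF = 10 log₁₀(3.119) = 4.94 dB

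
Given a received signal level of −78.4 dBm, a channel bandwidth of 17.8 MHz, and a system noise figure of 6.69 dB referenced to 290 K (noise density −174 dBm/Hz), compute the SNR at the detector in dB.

16.4 dB

Noise floor: N = −174 + 10 log₁₀(B) + NF
10 log₁₀(1.78×10⁷) = 72.5 dB
N = −174 + 72.5 + 6.69 = −94.81 dBm
SNR = P_sig − N = −78.4 − (−94.81) = 16.41 dB → 16.4 dB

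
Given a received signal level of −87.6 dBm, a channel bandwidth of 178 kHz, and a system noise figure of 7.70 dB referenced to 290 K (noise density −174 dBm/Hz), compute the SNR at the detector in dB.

26.2 dB

Noise floor: N = −174 + 10 log₁₀(B) + NF
10 log₁₀(1.78×10⁵) = 52.5 dB
N = −174 + 52.5 + 7.70 = −113.80 dBm
SNR = P_sig − N = −87.6 − (−113.80) = 26.20 dB → 26.2 dB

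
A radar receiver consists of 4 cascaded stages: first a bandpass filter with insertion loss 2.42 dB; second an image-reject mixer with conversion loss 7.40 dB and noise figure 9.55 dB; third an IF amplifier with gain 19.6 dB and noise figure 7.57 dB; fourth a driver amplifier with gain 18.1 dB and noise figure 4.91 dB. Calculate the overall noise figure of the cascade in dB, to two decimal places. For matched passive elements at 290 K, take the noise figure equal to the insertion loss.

Convert to linear (a loss of L dB is a gain of −L dB): F_i = 10^(NF_i/10), G_i = 10^(G_i,dB/10)
  Stage 1: F_1 = 10^(2.42/10) = 1.746, G_1 = 10^(−2.42/10) = 0.5728
  Stage 2: F_2 = 10^(9.55/10) = 9.016, G_2 = 10^(−7.40/10) = 0.1820
  Stage 3: F_3 = 10^(7.57/10) = 5.715, G_3 = 10^(19.6/10) = 91.20
  Stage 4: F_4 = 10^(4.91/10) = 3.097, G_4 = 10^(18.1/10) = 64.57
Friis cascade:
  F = 1.746 + (9.016 − 1)/0.5728 + (5.715 − 1)/0.1042 + (3.097 − 1)/9.506 = 61.19
NF = 10 log₁₀(61.19) = 17.87 dB

17.87 dB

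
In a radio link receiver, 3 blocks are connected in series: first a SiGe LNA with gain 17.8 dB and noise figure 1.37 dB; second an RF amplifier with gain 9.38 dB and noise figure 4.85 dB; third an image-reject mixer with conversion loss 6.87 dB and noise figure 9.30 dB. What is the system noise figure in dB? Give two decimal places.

Convert to linear (a loss of L dB is a gain of −L dB): F_i = 10^(NF_i/10), G_i = 10^(G_i,dB/10)
  Stage 1: F_1 = 10^(1.37/10) = 1.371, G_1 = 10^(17.8/10) = 60.26
  Stage 2: F_2 = 10^(4.85/10) = 3.055, G_2 = 10^(9.38/10) = 8.670
  Stage 3: F_3 = 10^(9.30/10) = 8.511, G_3 = 10^(−6.87/10) = 0.2056
Friis cascade:
  F = 1.371 + (3.055 − 1)/60.26 + (8.511 − 1)/522.4 = 1.419
NF = 10 log₁₀(1.419) = 1.52 dB

1.52 dB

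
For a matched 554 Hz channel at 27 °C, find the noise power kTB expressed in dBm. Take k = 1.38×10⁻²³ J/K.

−146.4 dBm

T = 27 °C + 273.15 = 300.15 K
P_n = kTB = 1.38×10⁻²³ × 300.15 × 5.54×10² = 2.29×10⁻¹⁸ W
In dBm: 10 log₁₀(2.29×10⁻¹⁸ / 10⁻³) = −146.4 dBm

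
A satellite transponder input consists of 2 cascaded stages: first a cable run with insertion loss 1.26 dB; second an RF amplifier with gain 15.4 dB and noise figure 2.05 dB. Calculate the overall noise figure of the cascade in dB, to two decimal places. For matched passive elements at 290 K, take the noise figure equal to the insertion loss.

3.31 dB

Convert to linear (a loss of L dB is a gain of −L dB): F_i = 10^(NF_i/10), G_i = 10^(G_i,dB/10)
  Stage 1: F_1 = 10^(1.26/10) = 1.337, G_1 = 10^(−1.26/10) = 0.7482
  Stage 2: F_2 = 10^(2.05/10) = 1.603, G_2 = 10^(15.4/10) = 34.67
Friis cascade:
  F = 1.337 + (1.603 − 1)/0.7482 = 2.143
NF = 10 log₁₀(2.143) = 3.31 dB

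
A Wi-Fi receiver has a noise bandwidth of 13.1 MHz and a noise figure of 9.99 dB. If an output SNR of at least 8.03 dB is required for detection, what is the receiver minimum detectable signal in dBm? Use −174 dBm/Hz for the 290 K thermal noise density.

−84.8 dBm

Sensitivity = −174 + 10 log₁₀(B) + NF + SNR_min
= −174 + 71.17 + 9.99 + 8.03
= −84.81 dBm → −84.8 dBm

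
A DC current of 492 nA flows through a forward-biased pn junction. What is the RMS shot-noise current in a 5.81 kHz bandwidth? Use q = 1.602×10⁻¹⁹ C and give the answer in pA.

I_n = √(2qI·B)
2qI·B = 2 × 1.602×10⁻¹⁹ × 4.92×10⁻⁷ × 5.81×10³ = 9.16×10⁻²² A²
I_n = √(9.16×10⁻²²) = 3.03×10⁻¹¹ A = 30.3 pA

30.3 pA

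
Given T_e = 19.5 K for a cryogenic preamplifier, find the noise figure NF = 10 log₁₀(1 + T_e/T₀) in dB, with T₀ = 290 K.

0.283 dB

F = 1 + T_e/T₀ = 1 + 19.5/290 = 1.06724
NF = 10 log₁₀(1.06724) = 0.283 dB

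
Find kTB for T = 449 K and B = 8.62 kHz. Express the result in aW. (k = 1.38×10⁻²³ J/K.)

P_n = kTB = 1.38×10⁻²³ × 449 × 8.62×10³ = 5.34×10⁻¹⁷ W = 53.4 aW

53.4 aW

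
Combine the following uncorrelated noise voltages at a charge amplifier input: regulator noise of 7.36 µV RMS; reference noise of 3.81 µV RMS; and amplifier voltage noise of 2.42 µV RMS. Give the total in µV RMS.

Uncorrelated sources add in power (mean-square): V_tot = √(ΣV_i²)
V_tot = √[(7.36×10⁻⁶)² + (3.81×10⁻⁶)² + (2.42×10⁻⁶)²] = 8.63×10⁻⁶ V = 8.63 µV

8.63 µV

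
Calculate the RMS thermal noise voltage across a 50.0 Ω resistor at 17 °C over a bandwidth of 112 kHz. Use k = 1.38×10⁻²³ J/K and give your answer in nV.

T = 17 °C + 273.15 = 290.15 K
V_n = √(4kTRB)
4kTRB = 4 × 1.38×10⁻²³ × 290.15 × 5.00×10¹ × 1.12×10⁵ = 8.97×10⁻¹⁴ V²
V_n = √(8.97×10⁻¹⁴) = 2.99×10⁻⁷ V = 299 nV

299 nV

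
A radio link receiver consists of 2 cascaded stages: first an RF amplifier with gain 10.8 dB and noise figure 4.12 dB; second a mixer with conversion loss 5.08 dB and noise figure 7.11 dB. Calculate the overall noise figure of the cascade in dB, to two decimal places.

Convert to linear (a loss of L dB is a gain of −L dB): F_i = 10^(NF_i/10), G_i = 10^(G_i,dB/10)
  Stage 1: F_1 = 10^(4.12/10) = 2.582, G_1 = 10^(10.8/10) = 12.02
  Stage 2: F_2 = 10^(7.11/10) = 5.140, G_2 = 10^(−5.08/10) = 0.3105
Friis cascade:
  F = 2.582 + (5.140 − 1)/12.02 = 2.927
NF = 10 log₁₀(2.927) = 4.66 dB

4.66 dB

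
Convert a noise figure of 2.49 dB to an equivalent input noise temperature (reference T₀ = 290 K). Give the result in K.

F = 10^(2.49/10) = 1.77419
T_e = (F − 1)·T₀ = (1.77419 − 1) × 290 = 225 K

225 K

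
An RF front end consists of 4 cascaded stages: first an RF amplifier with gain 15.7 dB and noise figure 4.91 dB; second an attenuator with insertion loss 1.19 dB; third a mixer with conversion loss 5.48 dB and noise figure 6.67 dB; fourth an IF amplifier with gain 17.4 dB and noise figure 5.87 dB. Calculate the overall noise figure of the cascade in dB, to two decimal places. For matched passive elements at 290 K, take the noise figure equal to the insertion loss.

5.55 dB

Convert to linear (a loss of L dB is a gain of −L dB): F_i = 10^(NF_i/10), G_i = 10^(G_i,dB/10)
  Stage 1: F_1 = 10^(4.91/10) = 3.097, G_1 = 10^(15.7/10) = 37.15
  Stage 2: F_2 = 10^(1.19/10) = 1.315, G_2 = 10^(−1.19/10) = 0.7603
  Stage 3: F_3 = 10^(6.67/10) = 4.645, G_3 = 10^(−5.48/10) = 0.2831
  Stage 4: F_4 = 10^(5.87/10) = 3.864, G_4 = 10^(17.4/10) = 54.95
Friis cascade:
  F = 3.097 + (1.315 − 1)/37.15 + (4.645 − 1)/28.25 + (3.864 − 1)/7.998 = 3.593
NF = 10 log₁₀(3.593) = 5.55 dB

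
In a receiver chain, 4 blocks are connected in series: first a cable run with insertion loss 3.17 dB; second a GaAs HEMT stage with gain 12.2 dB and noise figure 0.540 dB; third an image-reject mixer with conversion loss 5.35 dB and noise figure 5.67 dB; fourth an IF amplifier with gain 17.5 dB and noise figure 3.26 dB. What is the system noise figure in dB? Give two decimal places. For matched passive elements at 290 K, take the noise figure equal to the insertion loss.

Convert to linear (a loss of L dB is a gain of −L dB): F_i = 10^(NF_i/10), G_i = 10^(G_i,dB/10)
  Stage 1: F_1 = 10^(3.17/10) = 2.075, G_1 = 10^(−3.17/10) = 0.4819
  Stage 2: F_2 = 10^(0.540/10) = 1.132, G_2 = 10^(12.2/10) = 16.60
  Stage 3: F_3 = 10^(5.67/10) = 3.690, G_3 = 10^(−5.35/10) = 0.2917
  Stage 4: F_4 = 10^(3.26/10) = 2.118, G_4 = 10^(17.5/10) = 56.23
Friis cascade:
  F = 2.075 + (1.132 − 1)/0.4819 + (3.690 − 1)/7.998 + (2.118 − 1)/2.333 = 3.165
NF = 10 log₁₀(3.165) = 5.00 dB

5.00 dB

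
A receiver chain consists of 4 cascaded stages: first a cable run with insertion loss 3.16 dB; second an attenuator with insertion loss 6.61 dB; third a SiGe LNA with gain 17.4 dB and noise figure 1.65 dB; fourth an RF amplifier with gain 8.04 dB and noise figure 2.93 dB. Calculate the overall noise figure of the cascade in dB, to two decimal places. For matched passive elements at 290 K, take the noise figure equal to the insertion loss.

11.47 dB

Convert to linear (a loss of L dB is a gain of −L dB): F_i = 10^(NF_i/10), G_i = 10^(G_i,dB/10)
  Stage 1: F_1 = 10^(3.16/10) = 2.070, G_1 = 10^(−3.16/10) = 0.4831
  Stage 2: F_2 = 10^(6.61/10) = 4.581, G_2 = 10^(−6.61/10) = 0.2183
  Stage 3: F_3 = 10^(1.65/10) = 1.462, G_3 = 10^(17.4/10) = 54.95
  Stage 4: F_4 = 10^(2.93/10) = 1.963, G_4 = 10^(8.04/10) = 6.368
Friis cascade:
  F = 2.070 + (4.581 − 1)/0.4831 + (1.462 − 1)/0.1054 + (1.963 − 1)/5.794 = 14.03
NF = 10 log₁₀(14.03) = 11.47 dB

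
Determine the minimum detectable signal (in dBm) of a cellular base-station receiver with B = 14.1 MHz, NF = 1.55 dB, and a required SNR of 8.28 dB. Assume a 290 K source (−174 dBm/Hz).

Sensitivity = −174 + 10 log₁₀(B) + NF + SNR_min
= −174 + 71.49 + 1.55 + 8.28
= −92.68 dBm → −92.7 dBm

−92.7 dBm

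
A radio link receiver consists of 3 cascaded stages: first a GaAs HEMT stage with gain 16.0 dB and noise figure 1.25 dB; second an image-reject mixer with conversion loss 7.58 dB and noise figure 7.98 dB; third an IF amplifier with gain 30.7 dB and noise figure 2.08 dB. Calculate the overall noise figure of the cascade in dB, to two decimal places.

1.92 dB

Convert to linear (a loss of L dB is a gain of −L dB): F_i = 10^(NF_i/10), G_i = 10^(G_i,dB/10)
  Stage 1: F_1 = 10^(1.25/10) = 1.334, G_1 = 10^(16.0/10) = 39.81
  Stage 2: F_2 = 10^(7.98/10) = 6.281, G_2 = 10^(−7.58/10) = 0.1746
  Stage 3: F_3 = 10^(2.08/10) = 1.614, G_3 = 10^(30.7/10) = 1175
Friis cascade:
  F = 1.334 + (6.281 − 1)/39.81 + (1.614 − 1)/6.950 = 1.555
NF = 10 log₁₀(1.555) = 1.92 dB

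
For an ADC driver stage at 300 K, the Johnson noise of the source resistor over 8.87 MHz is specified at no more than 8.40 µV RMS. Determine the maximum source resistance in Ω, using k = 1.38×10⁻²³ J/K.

Johnson–Nyquist: V_n = √(4kTRB) ⇒ R = V_n² / (4kTB)
4kTB = 4 × 1.38×10⁻²³ × 300 × 8.87×10⁶ = 1.47×10⁻¹³
R = (8.40×10⁻⁶)² / 1.47×10⁻¹³ = 4.80×10² Ω = 480 Ω

480 Ω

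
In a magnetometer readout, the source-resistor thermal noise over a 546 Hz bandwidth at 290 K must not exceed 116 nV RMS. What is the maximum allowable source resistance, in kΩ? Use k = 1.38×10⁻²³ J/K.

Johnson–Nyquist: V_n = √(4kTRB) ⇒ R = V_n² / (4kTB)
4kTB = 4 × 1.38×10⁻²³ × 290 × 5.46×10² = 8.74×10⁻¹⁸
R = (1.16×10⁻⁷)² / 8.74×10⁻¹⁸ = 1.54×10³ Ω = 1.54 kΩ

1.54 kΩ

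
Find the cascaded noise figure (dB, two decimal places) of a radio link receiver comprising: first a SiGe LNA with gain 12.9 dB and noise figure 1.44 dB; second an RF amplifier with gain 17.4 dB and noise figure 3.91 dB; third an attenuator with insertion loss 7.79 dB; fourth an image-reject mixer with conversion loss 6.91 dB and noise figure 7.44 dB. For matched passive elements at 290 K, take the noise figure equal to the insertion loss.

1.76 dB

Convert to linear (a loss of L dB is a gain of −L dB): F_i = 10^(NF_i/10), G_i = 10^(G_i,dB/10)
  Stage 1: F_1 = 10^(1.44/10) = 1.393, G_1 = 10^(12.9/10) = 19.50
  Stage 2: F_2 = 10^(3.91/10) = 2.460, G_2 = 10^(17.4/10) = 54.95
  Stage 3: F_3 = 10^(7.79/10) = 6.012, G_3 = 10^(−7.79/10) = 0.1663
  Stage 4: F_4 = 10^(7.44/10) = 5.546, G_4 = 10^(−6.91/10) = 0.2037
Friis cascade:
  F = 1.393 + (2.460 − 1)/19.50 + (6.012 − 1)/1072 + (5.546 − 1)/178.2 = 1.498
NF = 10 log₁₀(1.498) = 1.76 dB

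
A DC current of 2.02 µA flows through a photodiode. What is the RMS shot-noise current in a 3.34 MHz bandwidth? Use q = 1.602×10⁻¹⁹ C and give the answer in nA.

1.47 nA

I_n = √(2qI·B)
2qI·B = 2 × 1.602×10⁻¹⁹ × 2.02×10⁻⁶ × 3.34×10⁶ = 2.16×10⁻¹⁸ A²
I_n = √(2.16×10⁻¹⁸) = 1.47×10⁻⁹ A = 1.47 nA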